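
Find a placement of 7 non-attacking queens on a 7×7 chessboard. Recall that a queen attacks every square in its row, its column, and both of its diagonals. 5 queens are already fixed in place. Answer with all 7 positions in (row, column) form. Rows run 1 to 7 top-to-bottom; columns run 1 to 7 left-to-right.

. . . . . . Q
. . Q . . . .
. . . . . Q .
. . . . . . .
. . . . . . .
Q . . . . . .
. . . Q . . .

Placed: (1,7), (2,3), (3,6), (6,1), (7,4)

(1,7) (2,3) (3,6) (4,2) (5,5) (6,1) (7,4)

Row 4: attacked by (1,7)→{4,7}; (2,3)→{1,3,5}; (3,6)→{5,6,7}; (6,1)→{1,3}; (7,4)→{1,4,7}. Safe: 2. Place at column 2.
Row 5: attacked by (1,7)→{3,7}; (2,3)→{3,6}; (3,6)→{4,6}; (4,2)→{1,2,3}; (6,1)→{1,2}; (7,4)→{2,4,6}. Safe: 5. Place at column 5.
Columns [7, 3, 6, 2, 5, 1, 4], r−c [-6, -1, -3, 2, 0, 5, 3], r+c [8, 5, 9, 6, 10, 7, 11] are all distinct, so no two queens attack.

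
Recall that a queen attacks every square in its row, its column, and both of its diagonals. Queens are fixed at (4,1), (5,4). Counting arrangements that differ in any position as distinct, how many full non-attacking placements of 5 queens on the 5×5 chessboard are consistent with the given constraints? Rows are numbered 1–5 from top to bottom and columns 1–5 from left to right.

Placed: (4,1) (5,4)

Branch on row 1: col 2 → 1; col 3 → 0; col 5 → 0.
Sum: 1 + 0 + 0 = 1.

1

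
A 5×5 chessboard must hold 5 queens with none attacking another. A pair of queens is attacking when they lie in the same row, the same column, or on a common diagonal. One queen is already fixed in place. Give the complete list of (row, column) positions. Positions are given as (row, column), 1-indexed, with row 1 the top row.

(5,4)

(1,2) (2,5) (3,3) (4,1) (5,4)

Row 1: attacked by (5,4)→{4}. Safe: 1, 2, 3, 5. Place at column 2.
Row 2: attacked by (1,2)→{1,2,3}; (5,4)→{1,4}. Safe: 5. Place at column 5.
Row 3: attacked by (1,2)→{2,4}; (2,5)→{4,5}; (5,4)→{2,4}. Safe: 1, 3. Place at column 3.
Row 4: attacked by (1,2)→{2,5}; (2,5)→{3,5}; (3,3)→{2,3,4}; (5,4)→{3,4,5}. Safe: 1. Place at column 1.
Columns [2, 5, 3, 1, 4], r−c [-1, -3, 0, 3, 1], r+c [3, 7, 6, 5, 9] are all distinct, so no two queens attack.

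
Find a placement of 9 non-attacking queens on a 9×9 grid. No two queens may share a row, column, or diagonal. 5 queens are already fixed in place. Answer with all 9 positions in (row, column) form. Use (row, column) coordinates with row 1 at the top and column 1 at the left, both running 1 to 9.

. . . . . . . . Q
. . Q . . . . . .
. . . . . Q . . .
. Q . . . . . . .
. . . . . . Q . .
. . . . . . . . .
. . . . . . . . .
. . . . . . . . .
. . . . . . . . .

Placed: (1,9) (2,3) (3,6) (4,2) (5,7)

(1,9) (2,3) (3,6) (4,2) (5,7) (6,5) (7,1) (8,8) (9,4)

Row 6: attacked by (1,9)→{4,9}; (2,3)→{3,7}; (3,6)→{3,6,9}; (4,2)→{2,4}; (5,7)→{6,7,8}. Safe: 1, 5. Place at column 5.
Row 7: attacked by (1,9)→{3,9}; (2,3)→{3,8}; (3,6)→{2,6}; (4,2)→{2,5}; (5,7)→{5,7,9}; (6,5)→{4,5,6}. Safe: 1. Place at column 1.
Row 8: attacked by (1,9)→{2,9}; (2,3)→{3,9}; (3,6)→{1,6}; (4,2)→{2,6}; (5,7)→{4,7}; (6,5)→{3,5,7}; (7,1)→{1,2}. Safe: 8. Place at column 8.
Row 9: attacked by (1,9)→{1,9}; (2,3)→{3}; (3,6)→{6}; (4,2)→{2,7}; (5,7)→{3,7}; (6,5)→{2,5,8}; (7,1)→{1,3}; (8,8)→{7,8,9}. Safe: 4. Place at column 4.
Columns [9, 3, 6, 2, 7, 5, 1, 8, 4], r−c [-8, -1, -3, 2, -2, 1, 6, 0, 5], r+c [10, 5, 9, 6, 12, 11, 8, 16, 13] are all distinct, so no two queens attack.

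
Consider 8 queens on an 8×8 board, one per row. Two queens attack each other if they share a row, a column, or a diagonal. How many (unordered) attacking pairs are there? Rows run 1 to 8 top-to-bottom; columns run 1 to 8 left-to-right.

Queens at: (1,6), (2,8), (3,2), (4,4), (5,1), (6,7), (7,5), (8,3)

All columns are distinct and no two queens satisfy |Δrow| = |Δcol|, so no pair attacks.

0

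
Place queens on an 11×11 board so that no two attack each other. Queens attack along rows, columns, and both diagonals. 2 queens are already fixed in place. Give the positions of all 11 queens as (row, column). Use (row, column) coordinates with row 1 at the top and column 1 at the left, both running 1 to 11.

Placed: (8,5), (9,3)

(1,7) (2,2) (3,11) (4,6) (5,4) (6,10) (7,8) (8,5) (9,3) (10,1) (11,9)

Row 1: attacked by (8,5)→{5}; (9,3)→{3,11}. Safe: 1, 2, 4, 6, 7, 8, 9, 10. Place at column 7.
Row 2: attacked by (1,7)→{6,7,8}; (8,5)→{5,11}; (9,3)→{3,10}. Safe: 1, 2, 4, 9. Place at column 2.
Row 3: attacked by (1,7)→{5,7,9}; (2,2)→{1,2,3}; (8,5)→{5,10}; (9,3)→{3,9}. Safe: 4, 6, 8, 11. Place at column 11.
Row 4: attacked by (1,7)→{4,7,10}; (2,2)→{2,4}; (3,11)→{10,11}; (8,5)→{1,5,9}; (9,3)→{3,8}. Safe: 6. Place at column 6.
Row 5: attacked by (1,7)→{3,7,11}; (2,2)→{2,5}; (3,11)→{9,11}; (4,6)→{5,6,7}; (8,5)→{2,5,8}; (9,3)→{3,7}. Safe: 1, 4, 10. Place at column 4.
Row 6: attacked by (1,7)→{2,7}; (2,2)→{2,6}; (3,11)→{8,11}; (4,6)→{4,6,8}; (5,4)→{3,4,5}; (8,5)→{3,5,7}; (9,3)→{3,6}. Safe: 1, 9, 10. Place at column 10.
Row 7: attacked by (1,7)→{1,7}; (2,2)→{2,7}; (3,11)→{7,11}; (4,6)→{3,6,9}; (5,4)→{2,4,6}; (6,10)→{9,10,11}; (8,5)→{4,5,6}; (9,3)→{1,3,5}. Safe: 8. Place at column 8.
Row 10: attacked by (1,7)→{7}; (2,2)→{2,10}; (3,11)→{4,11}; (4,6)→{6}; (5,4)→{4,9}; (6,10)→{6,10}; (7,8)→{5,8,11}; (8,5)→{3,5,7}; (9,3)→{2,3,4}. Safe: 1. Place at column 1.
Row 11: attacked by (1,7)→{7}; (2,2)→{2,11}; (3,11)→{3,11}; (4,6)→{6}; (5,4)→{4,10}; (6,10)→{5,10}; (7,8)→{4,8}; (8,5)→{2,5,8}; (9,3)→{1,3,5}; (10,1)→{1,2}. Safe: 9. Place at column 9.
Columns [7, 2, 11, 6, 4, 10, 8, 5, 3, 1, 9], r−c [-6, 0, -8, -2, 1, -4, -1, 3, 6, 9, 2], r+c [8, 4, 14, 10, 9, 16, 15, 13, 12, 11, 20] are all distinct, so no two queens attack.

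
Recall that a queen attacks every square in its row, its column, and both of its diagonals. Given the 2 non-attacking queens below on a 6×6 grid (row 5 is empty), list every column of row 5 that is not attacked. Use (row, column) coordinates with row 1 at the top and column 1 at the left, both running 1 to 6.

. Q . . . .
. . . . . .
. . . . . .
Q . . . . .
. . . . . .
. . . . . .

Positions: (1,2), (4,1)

columns 3, 4, 5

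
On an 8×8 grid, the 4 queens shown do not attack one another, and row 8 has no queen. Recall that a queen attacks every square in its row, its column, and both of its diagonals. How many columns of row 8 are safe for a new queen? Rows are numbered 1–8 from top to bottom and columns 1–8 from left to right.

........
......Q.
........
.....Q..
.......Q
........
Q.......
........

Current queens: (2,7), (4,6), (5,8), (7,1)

(2,7) attacks row 8 at column 7 and diagonals 1.
(4,6) attacks row 8 at column 6 and diagonals 2.
(5,8) attacks row 8 at column 8 and diagonals 5.
(7,1) attacks row 8 at column 1 and diagonals 2.
Attacked columns: {1, 2, 5, 6, 7, 8}. Safe: {3, 4}.

2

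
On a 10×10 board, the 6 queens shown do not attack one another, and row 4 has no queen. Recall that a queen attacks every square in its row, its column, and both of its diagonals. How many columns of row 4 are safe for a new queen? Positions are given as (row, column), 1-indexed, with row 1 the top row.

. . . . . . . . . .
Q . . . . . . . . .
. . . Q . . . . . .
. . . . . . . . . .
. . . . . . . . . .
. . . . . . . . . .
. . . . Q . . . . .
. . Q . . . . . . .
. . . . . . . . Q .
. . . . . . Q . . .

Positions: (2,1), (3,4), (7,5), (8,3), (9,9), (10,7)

2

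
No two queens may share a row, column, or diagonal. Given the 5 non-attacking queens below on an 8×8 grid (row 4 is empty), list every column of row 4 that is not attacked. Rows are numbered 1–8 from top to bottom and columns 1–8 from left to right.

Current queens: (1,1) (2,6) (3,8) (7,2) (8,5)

(1,1) attacks row 4 at column 1 and diagonals 4.
(2,6) attacks row 4 at column 6 and diagonals 4, 8.
(3,8) attacks row 4 at column 8 and diagonals 7.
(7,2) attacks row 4 at column 2 and diagonals 5.
(8,5) attacks row 4 at column 5 and diagonals 1.
Attacked columns: {1, 2, 4, 5, 6, 7, 8}. Safe: {3}.

columns 3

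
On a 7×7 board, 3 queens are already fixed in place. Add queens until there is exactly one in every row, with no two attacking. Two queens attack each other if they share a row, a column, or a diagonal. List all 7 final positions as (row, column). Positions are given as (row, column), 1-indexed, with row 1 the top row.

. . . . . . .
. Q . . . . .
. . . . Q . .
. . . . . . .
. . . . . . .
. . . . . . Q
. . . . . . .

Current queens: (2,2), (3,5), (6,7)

(1,6) (2,2) (3,5) (4,1) (5,4) (6,7) (7,3)

Row 1: attacked by (2,2)→{1,2,3}; (3,5)→{3,5,7}; (6,7)→{2,7}. Safe: 4, 6. Place at column 6.
Row 4: attacked by (1,6)→{3,6}; (2,2)→{2,4}; (3,5)→{4,5,6}; (6,7)→{5,7}. Safe: 1. Place at column 1.
Row 5: attacked by (1,6)→{2,6}; (2,2)→{2,5}; (3,5)→{3,5,7}; (4,1)→{1,2}; (6,7)→{6,7}. Safe: 4. Place at column 4.
Row 7: attacked by (1,6)→{6}; (2,2)→{2,7}; (3,5)→{1,5}; (4,1)→{1,4}; (5,4)→{2,4,6}; (6,7)→{6,7}. Safe: 3. Place at column 3.
Columns [6, 2, 5, 1, 4, 7, 3], r−c [-5, 0, -2, 3, 1, -1, 4], r+c [7, 4, 8, 5, 9, 13, 10] are all distinct, so no two queens attack.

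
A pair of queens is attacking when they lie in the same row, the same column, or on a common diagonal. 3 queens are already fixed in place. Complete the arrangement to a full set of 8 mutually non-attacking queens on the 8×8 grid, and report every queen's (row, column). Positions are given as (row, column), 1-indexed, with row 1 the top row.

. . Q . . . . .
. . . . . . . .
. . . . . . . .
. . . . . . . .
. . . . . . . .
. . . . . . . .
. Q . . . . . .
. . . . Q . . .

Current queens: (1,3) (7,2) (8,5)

(1,3) (2,8) (3,4) (4,7) (5,1) (6,6) (7,2) (8,5)

Row 2: attacked by (1,3)→{2,3,4}; (7,2)→{2,7}; (8,5)→{5}. Safe: 1, 6, 8. Place at column 8.
Row 3: attacked by (1,3)→{1,3,5}; (2,8)→{7,8}; (7,2)→{2,6}; (8,5)→{5}. Safe: 4. Place at column 4.
Row 4: attacked by (1,3)→{3,6}; (2,8)→{6,8}; (3,4)→{3,4,5}; (7,2)→{2,5}; (8,5)→{1,5}. Safe: 7. Place at column 7.
Row 5: attacked by (1,3)→{3,7}; (2,8)→{5,8}; (3,4)→{2,4,6}; (4,7)→{6,7,8}; (7,2)→{2,4}; (8,5)→{2,5,8}. Safe: 1. Place at column 1.
Row 6: attacked by (1,3)→{3,8}; (2,8)→{4,8}; (3,4)→{1,4,7}; (4,7)→{5,7}; (5,1)→{1,2}; (7,2)→{1,2,3}; (8,5)→{3,5,7}. Safe: 6. Place at column 6.
Columns [3, 8, 4, 7, 1, 6, 2, 5], r−c [-2, -6, -1, -3, 4, 0, 5, 3], r+c [4, 10, 7, 11, 6, 12, 9, 13] are all distinct, so no two queens attack.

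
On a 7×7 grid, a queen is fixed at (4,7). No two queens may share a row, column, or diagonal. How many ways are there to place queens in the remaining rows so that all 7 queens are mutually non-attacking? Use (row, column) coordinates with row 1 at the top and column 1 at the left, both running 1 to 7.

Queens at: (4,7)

Branch on row 1: col 1 → 1; col 2 → 2; col 3 → 0; col 5 → 1; col 6 → 2.
Sum: 1 + 2 + 0 + 1 + 2 = 6.

6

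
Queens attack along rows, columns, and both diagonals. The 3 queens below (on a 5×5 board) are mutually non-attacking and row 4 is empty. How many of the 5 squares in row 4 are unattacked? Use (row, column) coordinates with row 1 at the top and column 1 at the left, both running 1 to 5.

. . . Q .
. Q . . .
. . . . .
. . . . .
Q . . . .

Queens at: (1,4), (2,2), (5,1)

(1,4) attacks row 4 at column 4 and diagonals 1.
(2,2) attacks row 4 at column 2 and diagonals 4.
(5,1) attacks row 4 at column 1 and diagonals 2.
Attacked columns: {1, 2, 4}. Safe: {3, 5}.

2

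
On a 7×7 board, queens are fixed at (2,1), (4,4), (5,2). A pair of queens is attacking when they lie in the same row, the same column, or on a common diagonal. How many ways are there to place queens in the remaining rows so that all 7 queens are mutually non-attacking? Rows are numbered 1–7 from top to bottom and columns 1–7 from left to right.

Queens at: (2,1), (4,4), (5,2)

2

Branch on row 1: col 3 → 1; col 5 → 1.
Sum: 1 + 1 = 2.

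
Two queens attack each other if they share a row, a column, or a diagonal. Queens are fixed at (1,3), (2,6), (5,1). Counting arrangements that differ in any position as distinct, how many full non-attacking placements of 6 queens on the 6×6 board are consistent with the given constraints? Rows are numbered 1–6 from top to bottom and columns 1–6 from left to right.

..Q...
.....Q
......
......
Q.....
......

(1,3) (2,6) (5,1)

Branch on row 3: col 2 → 1; col 4 → 0.
Sum: 1 + 0 = 1.

1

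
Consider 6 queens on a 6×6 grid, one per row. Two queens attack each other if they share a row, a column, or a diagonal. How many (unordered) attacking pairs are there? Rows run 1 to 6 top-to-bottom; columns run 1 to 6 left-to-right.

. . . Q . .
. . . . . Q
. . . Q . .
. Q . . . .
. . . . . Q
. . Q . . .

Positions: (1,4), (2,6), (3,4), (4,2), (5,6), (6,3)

3

Same column: (1,4)–(3,4) (column 4); (2,6)–(5,6) (column 6).
Same diagonal: (3,4)–(5,6) (|3−5| = |4−6| = 2).
Total attacking pairs: 3.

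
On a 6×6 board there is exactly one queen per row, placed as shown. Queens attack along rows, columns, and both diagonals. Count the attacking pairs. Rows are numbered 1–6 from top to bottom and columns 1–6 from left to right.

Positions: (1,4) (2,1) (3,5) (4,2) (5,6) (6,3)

All columns are distinct and no two queens satisfy |Δrow| = |Δcol|, so no pair attacks.

0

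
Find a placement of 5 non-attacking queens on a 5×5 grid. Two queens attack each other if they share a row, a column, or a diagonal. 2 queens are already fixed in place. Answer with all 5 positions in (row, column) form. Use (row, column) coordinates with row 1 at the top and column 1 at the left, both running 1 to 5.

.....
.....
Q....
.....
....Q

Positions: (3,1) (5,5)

Row 1: attacked by (3,1)→{1,3}; (5,5)→{1,5}. Safe: 2, 4. Place at column 2.
Row 2: attacked by (1,2)→{1,2,3}; (3,1)→{1,2}; (5,5)→{2,5}. Safe: 4. Place at column 4.
Row 4: attacked by (1,2)→{2,5}; (2,4)→{2,4}; (3,1)→{1,2}; (5,5)→{4,5}. Safe: 3. Place at column 3.
Columns [2, 4, 1, 3, 5], r−c [-1, -2, 2, 1, 0], r+c [3, 6, 4, 7, 10] are all distinct, so no two queens attack.

(1,2) (2,4) (3,1) (4,3) (5,5)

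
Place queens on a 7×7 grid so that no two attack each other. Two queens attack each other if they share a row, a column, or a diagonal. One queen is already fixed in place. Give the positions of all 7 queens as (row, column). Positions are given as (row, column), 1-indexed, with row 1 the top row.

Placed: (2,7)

Row 1: attacked by (2,7)→{6,7}. Safe: 1, 2, 3, 4, 5. Place at column 5.
Row 3: attacked by (1,5)→{3,5,7}; (2,7)→{6,7}. Safe: 1, 2, 4. Place at column 2.
Row 4: attacked by (1,5)→{2,5}; (2,7)→{5,7}; (3,2)→{1,2,3}. Safe: 4, 6. Place at column 4.
Row 5: attacked by (1,5)→{1,5}; (2,7)→{4,7}; (3,2)→{2,4}; (4,4)→{3,4,5}. Safe: 6. Place at column 6.
Row 6: attacked by (1,5)→{5}; (2,7)→{3,7}; (3,2)→{2,5}; (4,4)→{2,4,6}; (5,6)→{5,6,7}. Safe: 1. Place at column 1.
Row 7: attacked by (1,5)→{5}; (2,7)→{2,7}; (3,2)→{2,6}; (4,4)→{1,4,7}; (5,6)→{4,6}; (6,1)→{1,2}. Safe: 3. Place at column 3.
Columns [5, 7, 2, 4, 6, 1, 3], r−c [-4, -5, 1, 0, -1, 5, 4], r+c [6, 9, 5, 8, 11, 7, 10] are all distinct, so no two queens attack.

(1,5) (2,7) (3,2) (4,4) (5,6) (6,1) (7,3)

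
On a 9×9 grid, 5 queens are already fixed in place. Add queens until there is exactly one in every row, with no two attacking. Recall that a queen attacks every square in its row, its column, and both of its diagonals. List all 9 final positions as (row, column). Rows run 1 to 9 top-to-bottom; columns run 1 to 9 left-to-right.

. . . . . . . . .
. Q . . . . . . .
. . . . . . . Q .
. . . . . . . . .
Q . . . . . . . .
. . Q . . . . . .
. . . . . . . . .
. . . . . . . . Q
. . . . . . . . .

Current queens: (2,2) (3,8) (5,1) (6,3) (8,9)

(1,7) (2,2) (3,8) (4,6) (5,1) (6,3) (7,5) (8,9) (9,4)

Row 1: attacked by (2,2)→{1,2,3}; (3,8)→{6,8}; (5,1)→{1,5}; (6,3)→{3,8}; (8,9)→{2,9}. Safe: 4, 7. Place at column 7.
Row 4: attacked by (1,7)→{4,7}; (2,2)→{2,4}; (3,8)→{7,8,9}; (5,1)→{1,2}; (6,3)→{1,3,5}; (8,9)→{5,9}. Safe: 6. Place at column 6.
Row 7: attacked by (1,7)→{1,7}; (2,2)→{2,7}; (3,8)→{4,8}; (4,6)→{3,6,9}; (5,1)→{1,3}; (6,3)→{2,3,4}; (8,9)→{8,9}. Safe: 5. Place at column 5.
Row 9: attacked by (1,7)→{7}; (2,2)→{2,9}; (3,8)→{2,8}; (4,6)→{1,6}; (5,1)→{1,5}; (6,3)→{3,6}; (7,5)→{3,5,7}; (8,9)→{8,9}. Safe: 4. Place at column 4.
Columns [7, 2, 8, 6, 1, 3, 5, 9, 4], r−c [-6, 0, -5, -2, 4, 3, 2, -1, 5], r+c [8, 4, 11, 10, 6, 9, 12, 17, 13] are all distinct, so no two queens attack.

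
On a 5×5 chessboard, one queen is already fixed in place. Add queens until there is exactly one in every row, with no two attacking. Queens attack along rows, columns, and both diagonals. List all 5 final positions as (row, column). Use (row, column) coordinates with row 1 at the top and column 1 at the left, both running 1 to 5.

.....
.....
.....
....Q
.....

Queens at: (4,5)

(1,1) (2,4) (3,2) (4,5) (5,3)

Row 1: attacked by (4,5)→{2,5}. Safe: 1, 3, 4. Place at column 1.
Row 2: attacked by (1,1)→{1,2}; (4,5)→{3,5}. Safe: 4. Place at column 4.
Row 3: attacked by (1,1)→{1,3}; (2,4)→{3,4,5}; (4,5)→{4,5}. Safe: 2. Place at column 2.
Row 5: attacked by (1,1)→{1,5}; (2,4)→{1,4}; (3,2)→{2,4}; (4,5)→{4,5}. Safe: 3. Place at column 3.
Columns [1, 4, 2, 5, 3], r−c [0, -2, 1, -1, 2], r+c [2, 6, 5, 9, 8] are all distinct, so no two queens attack.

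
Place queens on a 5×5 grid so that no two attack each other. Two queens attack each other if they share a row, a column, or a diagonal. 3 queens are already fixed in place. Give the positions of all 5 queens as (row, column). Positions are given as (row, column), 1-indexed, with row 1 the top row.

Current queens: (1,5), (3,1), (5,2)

(1,5) (2,3) (3,1) (4,4) (5,2)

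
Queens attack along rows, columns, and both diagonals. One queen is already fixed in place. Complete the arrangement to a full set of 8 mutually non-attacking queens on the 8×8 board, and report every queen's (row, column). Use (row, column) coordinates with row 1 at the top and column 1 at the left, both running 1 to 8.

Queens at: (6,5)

(1,3) (2,6) (3,4) (4,2) (5,8) (6,5) (7,7) (8,1)

Row 1: attacked by (6,5)→{5}. Safe: 1, 2, 3, 4, 6, 7, 8. Place at column 3.
Row 2: attacked by (1,3)→{2,3,4}; (6,5)→{1,5}. Safe: 6, 7, 8. Place at column 6.
Row 3: attacked by (1,3)→{1,3,5}; (2,6)→{5,6,7}; (6,5)→{2,5,8}. Safe: 4. Place at column 4.
Row 4: attacked by (1,3)→{3,6}; (2,6)→{4,6,8}; (3,4)→{3,4,5}; (6,5)→{3,5,7}. Safe: 1, 2. Place at column 2.
Row 5: attacked by (1,3)→{3,7}; (2,6)→{3,6}; (3,4)→{2,4,6}; (4,2)→{1,2,3}; (6,5)→{4,5,6}. Safe: 8. Place at column 8.
Row 7: attacked by (1,3)→{3}; (2,6)→{1,6}; (3,4)→{4,8}; (4,2)→{2,5}; (5,8)→{6,8}; (6,5)→{4,5,6}. Safe: 7. Place at column 7.
Row 8: attacked by (1,3)→{3}; (2,6)→{6}; (3,4)→{4}; (4,2)→{2,6}; (5,8)→{5,8}; (6,5)→{3,5,7}; (7,7)→{6,7,8}. Safe: 1. Place at column 1.
Columns [3, 6, 4, 2, 8, 5, 7, 1], r−c [-2, -4, -1, 2, -3, 1, 0, 7], r+c [4, 8, 7, 6, 13, 11, 14, 9] are all distinct, so no two queens attack.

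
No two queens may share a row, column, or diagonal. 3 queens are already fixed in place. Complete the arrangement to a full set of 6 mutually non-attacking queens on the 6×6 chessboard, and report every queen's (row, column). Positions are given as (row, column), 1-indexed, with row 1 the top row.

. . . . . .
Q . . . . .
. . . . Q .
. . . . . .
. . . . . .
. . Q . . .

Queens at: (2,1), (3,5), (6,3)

(1,4) (2,1) (3,5) (4,2) (5,6) (6,3)

Row 1: attacked by (2,1)→{1,2}; (3,5)→{3,5}; (6,3)→{3}. Safe: 4, 6. Place at column 4.
Row 4: attacked by (1,4)→{1,4}; (2,1)→{1,3}; (3,5)→{4,5,6}; (6,3)→{1,3,5}. Safe: 2. Place at column 2.
Row 5: attacked by (1,4)→{4}; (2,1)→{1,4}; (3,5)→{3,5}; (4,2)→{1,2,3}; (6,3)→{2,3,4}. Safe: 6. Place at column 6.
Columns [4, 1, 5, 2, 6, 3], r−c [-3, 1, -2, 2, -1, 3], r+c [5, 3, 8, 6, 11, 9] are all distinct, so no two queens attack.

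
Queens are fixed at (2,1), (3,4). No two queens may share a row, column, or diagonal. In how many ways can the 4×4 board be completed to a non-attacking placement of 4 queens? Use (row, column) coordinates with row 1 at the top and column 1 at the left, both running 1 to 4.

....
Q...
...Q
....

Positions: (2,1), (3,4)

1

Branch on row 1: col 3 → 1.
Sum: 1 = 1.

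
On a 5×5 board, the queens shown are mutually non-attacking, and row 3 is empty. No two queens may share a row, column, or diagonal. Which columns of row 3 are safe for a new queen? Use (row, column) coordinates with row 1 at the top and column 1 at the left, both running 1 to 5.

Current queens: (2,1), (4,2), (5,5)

columns 4

(2,1) attacks row 3 at column 1 and diagonals 2.
(4,2) attacks row 3 at column 2 and diagonals 1, 3.
(5,5) attacks row 3 at column 5 and diagonals 3.
Attacked columns: {1, 2, 3, 5}. Safe: {4}.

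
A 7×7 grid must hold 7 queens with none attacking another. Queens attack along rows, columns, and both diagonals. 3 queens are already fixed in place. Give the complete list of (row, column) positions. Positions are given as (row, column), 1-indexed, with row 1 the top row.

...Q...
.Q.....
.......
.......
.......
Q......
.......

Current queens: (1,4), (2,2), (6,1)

(1,4) (2,2) (3,7) (4,5) (5,3) (6,1) (7,6)

Row 3: attacked by (1,4)→{2,4,6}; (2,2)→{1,2,3}; (6,1)→{1,4}. Safe: 5, 7. Place at column 7.
Row 4: attacked by (1,4)→{1,4,7}; (2,2)→{2,4}; (3,7)→{6,7}; (6,1)→{1,3}. Safe: 5. Place at column 5.
Row 5: attacked by (1,4)→{4}; (2,2)→{2,5}; (3,7)→{5,7}; (4,5)→{4,5,6}; (6,1)→{1,2}. Safe: 3. Place at column 3.
Row 7: attacked by (1,4)→{4}; (2,2)→{2,7}; (3,7)→{3,7}; (4,5)→{2,5}; (5,3)→{1,3,5}; (6,1)→{1,2}. Safe: 6. Place at column 6.
Columns [4, 2, 7, 5, 3, 1, 6], r−c [-3, 0, -4, -1, 2, 5, 1], r+c [5, 4, 10, 9, 8, 7, 13] are all distinct, so no two queens attack.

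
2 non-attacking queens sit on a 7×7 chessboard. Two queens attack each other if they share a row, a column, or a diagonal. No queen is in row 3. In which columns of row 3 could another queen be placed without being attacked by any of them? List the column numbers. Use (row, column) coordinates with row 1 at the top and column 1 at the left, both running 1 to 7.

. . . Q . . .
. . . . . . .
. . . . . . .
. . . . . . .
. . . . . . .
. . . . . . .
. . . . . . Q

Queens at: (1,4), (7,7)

columns 1, 5

(1,4) attacks row 3 at column 4 and diagonals 2, 6.
(7,7) attacks row 3 at column 7 and diagonals 3.
Attacked columns: {2, 3, 4, 6, 7}. Safe: {1, 5}.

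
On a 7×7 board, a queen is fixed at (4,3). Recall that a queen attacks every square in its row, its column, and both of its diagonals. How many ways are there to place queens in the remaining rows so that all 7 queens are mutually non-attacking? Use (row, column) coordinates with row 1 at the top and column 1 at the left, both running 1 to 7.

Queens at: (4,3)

4

Branch on row 1: col 1 → 1; col 2 → 1; col 4 → 1; col 5 → 1; col 7 → 0.
Sum: 1 + 1 + 1 + 1 + 0 = 4.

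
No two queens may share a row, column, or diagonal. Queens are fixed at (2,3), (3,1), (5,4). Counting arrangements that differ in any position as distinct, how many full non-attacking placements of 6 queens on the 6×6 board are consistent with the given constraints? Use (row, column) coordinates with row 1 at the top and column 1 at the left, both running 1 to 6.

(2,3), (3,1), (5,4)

1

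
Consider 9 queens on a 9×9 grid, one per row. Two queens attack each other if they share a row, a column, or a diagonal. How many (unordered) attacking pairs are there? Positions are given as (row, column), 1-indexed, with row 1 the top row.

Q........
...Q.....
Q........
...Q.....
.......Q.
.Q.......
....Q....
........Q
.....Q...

5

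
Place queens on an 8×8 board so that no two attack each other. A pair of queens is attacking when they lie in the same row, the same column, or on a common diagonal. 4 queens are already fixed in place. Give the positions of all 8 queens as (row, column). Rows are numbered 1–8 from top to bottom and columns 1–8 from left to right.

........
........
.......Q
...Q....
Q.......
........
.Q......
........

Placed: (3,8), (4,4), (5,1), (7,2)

Row 1: attacked by (3,8)→{6,8}; (4,4)→{1,4,7}; (5,1)→{1,5}; (7,2)→{2,8}. Safe: 3. Place at column 3.
Row 2: attacked by (1,3)→{2,3,4}; (3,8)→{7,8}; (4,4)→{2,4,6}; (5,1)→{1,4}; (7,2)→{2,7}. Safe: 5. Place at column 5.
Row 6: attacked by (1,3)→{3,8}; (2,5)→{1,5}; (3,8)→{5,8}; (4,4)→{2,4,6}; (5,1)→{1,2}; (7,2)→{1,2,3}. Safe: 7. Place at column 7.
Row 8: attacked by (1,3)→{3}; (2,5)→{5}; (3,8)→{3,8}; (4,4)→{4,8}; (5,1)→{1,4}; (6,7)→{5,7}; (7,2)→{1,2,3}. Safe: 6. Place at column 6.
Columns [3, 5, 8, 4, 1, 7, 2, 6], r−c [-2, -3, -5, 0, 4, -1, 5, 2], r+c [4, 7, 11, 8, 6, 13, 9, 14] are all distinct, so no two queens attack.

(1,3) (2,5) (3,8) (4,4) (5,1) (6,7) (7,2) (8,6)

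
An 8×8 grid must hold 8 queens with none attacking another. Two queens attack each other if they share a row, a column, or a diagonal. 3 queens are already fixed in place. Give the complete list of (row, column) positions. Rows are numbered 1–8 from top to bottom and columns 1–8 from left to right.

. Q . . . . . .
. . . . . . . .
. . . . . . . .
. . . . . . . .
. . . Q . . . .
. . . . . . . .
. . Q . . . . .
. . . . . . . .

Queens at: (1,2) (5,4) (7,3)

(1,2) (2,6) (3,1) (4,7) (5,4) (6,8) (7,3) (8,5)

Row 2: attacked by (1,2)→{1,2,3}; (5,4)→{1,4,7}; (7,3)→{3,8}. Safe: 5, 6. Place at column 6.
Row 3: attacked by (1,2)→{2,4}; (2,6)→{5,6,7}; (5,4)→{2,4,6}; (7,3)→{3,7}. Safe: 1, 8. Place at column 1.
Row 4: attacked by (1,2)→{2,5}; (2,6)→{4,6,8}; (3,1)→{1,2}; (5,4)→{3,4,5}; (7,3)→{3,6}. Safe: 7. Place at column 7.
Row 6: attacked by (1,2)→{2,7}; (2,6)→{2,6}; (3,1)→{1,4}; (4,7)→{5,7}; (5,4)→{3,4,5}; (7,3)→{2,3,4}. Safe: 8. Place at column 8.
Row 8: attacked by (1,2)→{2}; (2,6)→{6}; (3,1)→{1,6}; (4,7)→{3,7}; (5,4)→{1,4,7}; (6,8)→{6,8}; (7,3)→{2,3,4}. Safe: 5. Place at column 5.
Columns [2, 6, 1, 7, 4, 8, 3, 5], r−c [-1, -4, 2, -3, 1, -2, 4, 3], r+c [3, 8, 4, 11, 9, 14, 10, 13] are all distinct, so no two queens attack.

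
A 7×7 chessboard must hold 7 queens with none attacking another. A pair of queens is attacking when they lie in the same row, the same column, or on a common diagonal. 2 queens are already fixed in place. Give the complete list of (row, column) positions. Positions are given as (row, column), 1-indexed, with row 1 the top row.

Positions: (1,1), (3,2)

(1,1) (2,5) (3,2) (4,6) (5,3) (6,7) (7,4)

Row 2: attacked by (1,1)→{1,2}; (3,2)→{1,2,3}. Safe: 4, 5, 6, 7. Place at column 5.
Row 4: attacked by (1,1)→{1,4}; (2,5)→{3,5,7}; (3,2)→{1,2,3}. Safe: 6. Place at column 6.
Row 5: attacked by (1,1)→{1,5}; (2,5)→{2,5}; (3,2)→{2,4}; (4,6)→{5,6,7}. Safe: 3. Place at column 3.
Row 6: attacked by (1,1)→{1,6}; (2,5)→{1,5}; (3,2)→{2,5}; (4,6)→{4,6}; (5,3)→{2,3,4}. Safe: 7. Place at column 7.
Row 7: attacked by (1,1)→{1,7}; (2,5)→{5}; (3,2)→{2,6}; (4,6)→{3,6}; (5,3)→{1,3,5}; (6,7)→{6,7}. Safe: 4. Place at column 4.
Columns [1, 5, 2, 6, 3, 7, 4], r−c [0, -3, 1, -2, 2, -1, 3], r+c [2, 7, 5, 10, 8, 13, 11] are all distinct, so no two queens attack.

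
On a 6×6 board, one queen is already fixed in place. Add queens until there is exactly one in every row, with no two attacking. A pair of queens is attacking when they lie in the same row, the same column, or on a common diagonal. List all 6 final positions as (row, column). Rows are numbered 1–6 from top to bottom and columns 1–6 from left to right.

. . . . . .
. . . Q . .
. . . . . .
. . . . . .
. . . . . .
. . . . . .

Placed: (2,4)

(1,2) (2,4) (3,6) (4,1) (5,3) (6,5)

Row 1: attacked by (2,4)→{3,4,5}. Safe: 1, 2, 6. Place at column 2.
Row 3: attacked by (1,2)→{2,4}; (2,4)→{3,4,5}. Safe: 1, 6. Place at column 6.
Row 4: attacked by (1,2)→{2,5}; (2,4)→{2,4,6}; (3,6)→{5,6}. Safe: 1, 3. Place at column 1.
Row 5: attacked by (1,2)→{2,6}; (2,4)→{1,4}; (3,6)→{4,6}; (4,1)→{1,2}. Safe: 3, 5. Place at column 3.
Row 6: attacked by (1,2)→{2}; (2,4)→{4}; (3,6)→{3,6}; (4,1)→{1,3}; (5,3)→{2,3,4}. Safe: 5. Place at column 5.
Columns [2, 4, 6, 1, 3, 5], r−c [-1, -2, -3, 3, 2, 1], r+c [3, 6, 9, 5, 8, 11] are all distinct, so no two queens attack.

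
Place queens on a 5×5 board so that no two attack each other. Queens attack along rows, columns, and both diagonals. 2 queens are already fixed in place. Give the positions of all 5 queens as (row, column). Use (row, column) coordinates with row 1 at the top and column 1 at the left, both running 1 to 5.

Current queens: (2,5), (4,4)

(1,3) (2,5) (3,2) (4,4) (5,1)

Row 1: attacked by (2,5)→{4,5}; (4,4)→{1,4}. Safe: 2, 3. Place at column 3.
Row 3: attacked by (1,3)→{1,3,5}; (2,5)→{4,5}; (4,4)→{3,4,5}. Safe: 2. Place at column 2.
Row 5: attacked by (1,3)→{3}; (2,5)→{2,5}; (3,2)→{2,4}; (4,4)→{3,4,5}. Safe: 1. Place at column 1.
Columns [3, 5, 2, 4, 1], r−c [-2, -3, 1, 0, 4], r+c [4, 7, 5, 8, 6] are all distinct, so no two queens attack.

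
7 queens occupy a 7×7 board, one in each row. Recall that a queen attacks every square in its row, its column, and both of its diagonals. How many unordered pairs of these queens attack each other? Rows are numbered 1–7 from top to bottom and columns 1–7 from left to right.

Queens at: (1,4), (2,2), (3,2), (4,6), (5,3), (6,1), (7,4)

3

Same column: (1,4)–(7,4) (column 4); (2,2)–(3,2) (column 2).
Same diagonal: (1,4)–(3,2) (|1−3| = |4−2| = 2).
Total attacking pairs: 3.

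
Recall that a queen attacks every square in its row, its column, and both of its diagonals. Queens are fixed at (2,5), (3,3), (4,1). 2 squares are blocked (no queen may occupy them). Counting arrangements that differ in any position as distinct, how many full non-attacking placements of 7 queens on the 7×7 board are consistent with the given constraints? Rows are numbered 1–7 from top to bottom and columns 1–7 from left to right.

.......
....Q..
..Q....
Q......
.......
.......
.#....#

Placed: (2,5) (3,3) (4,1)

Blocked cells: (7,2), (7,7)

Branch on row 1: col 2 → 1; col 7 → 0.
Sum: 1 + 0 = 1.

1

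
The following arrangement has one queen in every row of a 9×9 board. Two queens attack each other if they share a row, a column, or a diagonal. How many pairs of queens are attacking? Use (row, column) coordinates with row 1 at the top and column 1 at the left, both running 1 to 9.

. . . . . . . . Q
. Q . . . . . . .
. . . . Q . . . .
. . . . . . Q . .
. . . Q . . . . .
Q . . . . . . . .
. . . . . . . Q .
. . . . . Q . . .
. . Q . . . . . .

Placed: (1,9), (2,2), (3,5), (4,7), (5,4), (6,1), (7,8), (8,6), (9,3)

0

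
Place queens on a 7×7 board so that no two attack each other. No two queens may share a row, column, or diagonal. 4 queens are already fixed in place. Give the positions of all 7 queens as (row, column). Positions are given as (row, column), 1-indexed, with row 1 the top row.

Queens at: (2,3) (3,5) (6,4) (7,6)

(1,1) (2,3) (3,5) (4,7) (5,2) (6,4) (7,6)

Row 1: attacked by (2,3)→{2,3,4}; (3,5)→{3,5,7}; (6,4)→{4}; (7,6)→{6}. Safe: 1. Place at column 1.
Row 4: attacked by (1,1)→{1,4}; (2,3)→{1,3,5}; (3,5)→{4,5,6}; (6,4)→{2,4,6}; (7,6)→{3,6}. Safe: 7. Place at column 7.
Row 5: attacked by (1,1)→{1,5}; (2,3)→{3,6}; (3,5)→{3,5,7}; (4,7)→{6,7}; (6,4)→{3,4,5}; (7,6)→{4,6}. Safe: 2. Place at column 2.
Columns [1, 3, 5, 7, 2, 4, 6], r−c [0, -1, -2, -3, 3, 2, 1], r+c [2, 5, 8, 11, 7, 10, 13] are all distinct, so no two queens attack.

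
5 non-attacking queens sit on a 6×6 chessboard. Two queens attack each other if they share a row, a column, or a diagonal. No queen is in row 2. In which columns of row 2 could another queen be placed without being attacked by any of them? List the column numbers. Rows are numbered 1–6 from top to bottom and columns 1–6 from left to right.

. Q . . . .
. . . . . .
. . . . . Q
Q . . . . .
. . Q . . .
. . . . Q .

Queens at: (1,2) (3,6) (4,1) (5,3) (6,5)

(1,2) attacks row 2 at column 2 and diagonals 1, 3.
(3,6) attacks row 2 at column 6 and diagonals 5.
(4,1) attacks row 2 at column 1 and diagonals 3.
(5,3) attacks row 2 at column 3 and diagonals 6.
(6,5) attacks row 2 at column 5 and diagonals 1.
Attacked columns: {1, 2, 3, 5, 6}. Safe: {4}.

columns 4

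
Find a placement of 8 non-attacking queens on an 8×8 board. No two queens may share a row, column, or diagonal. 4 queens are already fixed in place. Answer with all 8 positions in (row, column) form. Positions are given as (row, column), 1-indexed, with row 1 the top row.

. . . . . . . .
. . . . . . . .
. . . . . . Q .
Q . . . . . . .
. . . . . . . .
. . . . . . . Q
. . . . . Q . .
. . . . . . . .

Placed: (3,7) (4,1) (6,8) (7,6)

(1,2) (2,5) (3,7) (4,1) (5,3) (6,8) (7,6) (8,4)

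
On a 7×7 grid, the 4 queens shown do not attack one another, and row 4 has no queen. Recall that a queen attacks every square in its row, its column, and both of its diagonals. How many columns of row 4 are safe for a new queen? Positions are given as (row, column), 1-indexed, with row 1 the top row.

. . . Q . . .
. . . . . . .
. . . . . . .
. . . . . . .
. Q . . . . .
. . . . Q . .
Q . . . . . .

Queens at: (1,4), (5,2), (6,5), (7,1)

(1,4) attacks row 4 at column 4 and diagonals 1, 7.
(5,2) attacks row 4 at column 2 and diagonals 1, 3.
(6,5) attacks row 4 at column 5 and diagonals 3, 7.
(7,1) attacks row 4 at column 1 and diagonals 4.
Attacked columns: {1, 2, 3, 4, 5, 7}. Safe: {6}.

1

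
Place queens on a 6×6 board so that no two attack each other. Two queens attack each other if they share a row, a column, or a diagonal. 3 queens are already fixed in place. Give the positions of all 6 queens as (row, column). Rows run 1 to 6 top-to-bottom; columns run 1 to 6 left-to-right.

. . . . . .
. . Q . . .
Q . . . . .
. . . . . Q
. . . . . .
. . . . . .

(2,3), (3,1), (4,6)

Row 1: attacked by (2,3)→{2,3,4}; (3,1)→{1,3}; (4,6)→{3,6}. Safe: 5. Place at column 5.
Row 5: attacked by (1,5)→{1,5}; (2,3)→{3,6}; (3,1)→{1,3}; (4,6)→{5,6}. Safe: 2, 4. Place at column 4.
Row 6: attacked by (1,5)→{5}; (2,3)→{3}; (3,1)→{1,4}; (4,6)→{4,6}; (5,4)→{3,4,5}. Safe: 2. Place at column 2.
Columns [5, 3, 1, 6, 4, 2], r−c [-4, -1, 2, -2, 1, 4], r+c [6, 5, 4, 10, 9, 8] are all distinct, so no two queens attack.

(1,5) (2,3) (3,1) (4,6) (5,4) (6,2)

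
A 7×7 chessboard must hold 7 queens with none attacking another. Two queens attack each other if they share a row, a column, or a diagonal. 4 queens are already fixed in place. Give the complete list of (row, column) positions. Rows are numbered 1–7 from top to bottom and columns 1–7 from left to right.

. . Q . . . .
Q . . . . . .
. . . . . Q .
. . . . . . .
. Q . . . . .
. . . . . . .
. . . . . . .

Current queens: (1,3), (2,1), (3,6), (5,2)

(1,3) (2,1) (3,6) (4,4) (5,2) (6,7) (7,5)

Row 4: attacked by (1,3)→{3,6}; (2,1)→{1,3}; (3,6)→{5,6,7}; (5,2)→{1,2,3}. Safe: 4. Place at column 4.
Row 6: attacked by (1,3)→{3}; (2,1)→{1,5}; (3,6)→{3,6}; (4,4)→{2,4,6}; (5,2)→{1,2,3}. Safe: 7. Place at column 7.
Row 7: attacked by (1,3)→{3}; (2,1)→{1,6}; (3,6)→{2,6}; (4,4)→{1,4,7}; (5,2)→{2,4}; (6,7)→{6,7}. Safe: 5. Place at column 5.
Columns [3, 1, 6, 4, 2, 7, 5], r−c [-2, 1, -3, 0, 3, -1, 2], r+c [4, 3, 9, 8, 7, 13, 12] are all distinct, so no two queens attack.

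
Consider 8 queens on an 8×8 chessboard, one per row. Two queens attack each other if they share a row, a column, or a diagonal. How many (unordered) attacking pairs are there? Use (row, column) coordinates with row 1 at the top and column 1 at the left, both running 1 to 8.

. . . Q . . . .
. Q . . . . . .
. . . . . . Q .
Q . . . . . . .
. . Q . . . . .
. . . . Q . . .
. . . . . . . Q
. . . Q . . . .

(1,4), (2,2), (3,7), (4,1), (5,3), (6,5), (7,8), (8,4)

Same column: (1,4)–(8,4) (column 4).
Same diagonal: (1,4)–(4,1) (|1−4| = |4−1| = 3).
Total attacking pairs: 2.

2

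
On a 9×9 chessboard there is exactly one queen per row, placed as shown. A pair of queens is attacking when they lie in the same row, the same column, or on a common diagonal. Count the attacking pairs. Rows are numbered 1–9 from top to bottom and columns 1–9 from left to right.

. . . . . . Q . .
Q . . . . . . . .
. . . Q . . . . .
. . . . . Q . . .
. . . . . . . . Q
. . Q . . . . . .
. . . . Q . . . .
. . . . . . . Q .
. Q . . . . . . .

0

All columns are distinct and no two queens satisfy |Δrow| = |Δcol|, so no pair attacks.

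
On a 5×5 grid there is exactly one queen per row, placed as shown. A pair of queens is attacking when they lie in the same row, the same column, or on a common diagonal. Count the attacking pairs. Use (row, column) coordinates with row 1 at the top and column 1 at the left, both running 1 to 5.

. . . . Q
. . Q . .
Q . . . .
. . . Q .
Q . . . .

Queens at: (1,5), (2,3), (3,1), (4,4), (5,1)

2

Same column: (3,1)–(5,1) (column 1).
Same diagonal: (1,5)–(5,1) (|1−5| = |5−1| = 4).
Total attacking pairs: 2.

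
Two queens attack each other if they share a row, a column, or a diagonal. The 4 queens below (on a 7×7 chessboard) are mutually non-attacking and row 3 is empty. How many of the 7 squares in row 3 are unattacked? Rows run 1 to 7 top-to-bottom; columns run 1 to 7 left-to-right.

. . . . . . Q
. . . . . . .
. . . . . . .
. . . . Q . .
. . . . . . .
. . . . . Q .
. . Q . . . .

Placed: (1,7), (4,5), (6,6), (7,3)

(1,7) attacks row 3 at column 7 and diagonals 5.
(4,5) attacks row 3 at column 5 and diagonals 4, 6.
(6,6) attacks row 3 at column 6 and diagonals 3.
(7,3) attacks row 3 at column 3 and diagonals 7.
Attacked columns: {3, 4, 5, 6, 7}. Safe: {1, 2}.

2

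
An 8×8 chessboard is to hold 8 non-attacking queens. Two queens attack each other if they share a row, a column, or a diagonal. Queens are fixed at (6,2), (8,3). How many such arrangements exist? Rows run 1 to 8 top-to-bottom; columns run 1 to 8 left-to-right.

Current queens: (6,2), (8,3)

7

Branch on row 1: col 1 → 1; col 4 → 2; col 5 → 2; col 6 → 2; col 8 → 0.
Sum: 1 + 2 + 2 + 2 + 0 = 7.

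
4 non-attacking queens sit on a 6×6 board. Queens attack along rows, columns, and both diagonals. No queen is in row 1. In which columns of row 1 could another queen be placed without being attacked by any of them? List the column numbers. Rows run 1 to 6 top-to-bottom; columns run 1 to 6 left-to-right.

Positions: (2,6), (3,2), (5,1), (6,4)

(2,6) attacks row 1 at column 6 and diagonals 5.
(3,2) attacks row 1 at column 2 and diagonals 4.
(5,1) attacks row 1 at column 1 and diagonals 5.
(6,4) attacks row 1 at column 4.
Attacked columns: {1, 2, 4, 5, 6}. Safe: {3}.

columns 3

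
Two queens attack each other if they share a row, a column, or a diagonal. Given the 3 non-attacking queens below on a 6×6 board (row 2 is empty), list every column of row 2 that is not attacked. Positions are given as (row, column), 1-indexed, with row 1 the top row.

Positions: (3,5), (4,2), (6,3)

columns 1

(3,5) attacks row 2 at column 5 and diagonals 4, 6.
(4,2) attacks row 2 at column 2 and diagonals 4.
(6,3) attacks row 2 at column 3.
Attacked columns: {2, 3, 4, 5, 6}. Safe: {1}.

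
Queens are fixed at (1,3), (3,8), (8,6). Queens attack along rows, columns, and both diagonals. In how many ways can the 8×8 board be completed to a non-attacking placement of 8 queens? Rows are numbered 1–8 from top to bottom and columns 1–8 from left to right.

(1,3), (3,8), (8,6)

1

Branch on row 2: col 1 → 0; col 5 → 1.
Sum: 0 + 1 = 1.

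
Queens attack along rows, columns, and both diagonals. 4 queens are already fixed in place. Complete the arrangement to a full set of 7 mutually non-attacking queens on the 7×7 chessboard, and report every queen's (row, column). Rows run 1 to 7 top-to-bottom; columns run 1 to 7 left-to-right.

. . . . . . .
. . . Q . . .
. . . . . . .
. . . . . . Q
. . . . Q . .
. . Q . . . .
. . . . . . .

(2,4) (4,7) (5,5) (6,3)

(1,2) (2,4) (3,1) (4,7) (5,5) (6,3) (7,6)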